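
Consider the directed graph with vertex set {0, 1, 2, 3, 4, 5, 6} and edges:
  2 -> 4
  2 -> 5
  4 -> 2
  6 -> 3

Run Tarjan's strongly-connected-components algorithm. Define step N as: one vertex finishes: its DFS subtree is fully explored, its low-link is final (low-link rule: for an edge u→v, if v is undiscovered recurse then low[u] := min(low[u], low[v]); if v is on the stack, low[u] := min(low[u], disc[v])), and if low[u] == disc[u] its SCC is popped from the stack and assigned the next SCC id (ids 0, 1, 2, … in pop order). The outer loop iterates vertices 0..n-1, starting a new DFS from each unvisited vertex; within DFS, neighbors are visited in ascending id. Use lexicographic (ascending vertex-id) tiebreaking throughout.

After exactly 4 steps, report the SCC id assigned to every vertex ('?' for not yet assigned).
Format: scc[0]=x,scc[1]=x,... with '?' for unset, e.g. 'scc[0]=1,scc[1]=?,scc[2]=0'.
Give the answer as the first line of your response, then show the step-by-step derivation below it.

scc[0]=0,scc[1]=1,scc[2]=?,scc[3]=?,scc[4]=?,scc[5]=2,scc[6]=?

step 1: low=(low[0]=0,low[1]=?,low[2]=?,low[3]=?,low[4]=?,low[5]=?,low[6]=?); scc=(scc[0]=0,scc[1]=?,scc[2]=?,scc[3]=?,scc[4]=?,scc[5]=?,scc[6]=?)
step 2: low=(low[0]=0,low[1]=1,low[2]=?,low[3]=?,low[4]=?,low[5]=?,low[6]=?); scc=(scc[0]=0,scc[1]=1,scc[2]=?,scc[3]=?,scc[4]=?,scc[5]=?,scc[6]=?)
step 3: low=(low[0]=0,low[1]=1,low[2]=2,low[3]=?,low[4]=2,low[5]=?,low[6]=?); scc=(scc[0]=0,scc[1]=1,scc[2]=?,scc[3]=?,scc[4]=?,scc[5]=?,scc[6]=?)
step 4: low=(low[0]=0,low[1]=1,low[2]=2,low[3]=?,low[4]=2,low[5]=4,low[6]=?); scc=(scc[0]=0,scc[1]=1,scc[2]=?,scc[3]=?,scc[4]=?,scc[5]=2,scc[6]=?)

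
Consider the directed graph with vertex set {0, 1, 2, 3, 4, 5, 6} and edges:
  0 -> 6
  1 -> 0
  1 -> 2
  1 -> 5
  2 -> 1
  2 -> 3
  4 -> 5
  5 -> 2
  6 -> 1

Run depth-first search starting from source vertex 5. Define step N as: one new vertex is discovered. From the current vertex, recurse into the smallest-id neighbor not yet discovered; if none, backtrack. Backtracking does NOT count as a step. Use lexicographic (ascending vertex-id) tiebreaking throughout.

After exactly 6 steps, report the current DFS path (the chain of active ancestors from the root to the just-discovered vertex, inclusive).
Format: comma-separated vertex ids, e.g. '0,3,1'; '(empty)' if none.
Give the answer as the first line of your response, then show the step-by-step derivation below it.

5,2,3

step 1: discover 5; path=5; order=5
step 2: discover 2; path=5>2; order=5,2
step 3: discover 1; path=5>2>1; order=5,2,1
step 4: discover 0; path=5>2>1>0; order=5,2,1,0
step 5: discover 6; path=5>2>1>0>6; order=5,2,1,0,6
step 6: discover 3; path=5>2>3; order=5,2,1,0,6,3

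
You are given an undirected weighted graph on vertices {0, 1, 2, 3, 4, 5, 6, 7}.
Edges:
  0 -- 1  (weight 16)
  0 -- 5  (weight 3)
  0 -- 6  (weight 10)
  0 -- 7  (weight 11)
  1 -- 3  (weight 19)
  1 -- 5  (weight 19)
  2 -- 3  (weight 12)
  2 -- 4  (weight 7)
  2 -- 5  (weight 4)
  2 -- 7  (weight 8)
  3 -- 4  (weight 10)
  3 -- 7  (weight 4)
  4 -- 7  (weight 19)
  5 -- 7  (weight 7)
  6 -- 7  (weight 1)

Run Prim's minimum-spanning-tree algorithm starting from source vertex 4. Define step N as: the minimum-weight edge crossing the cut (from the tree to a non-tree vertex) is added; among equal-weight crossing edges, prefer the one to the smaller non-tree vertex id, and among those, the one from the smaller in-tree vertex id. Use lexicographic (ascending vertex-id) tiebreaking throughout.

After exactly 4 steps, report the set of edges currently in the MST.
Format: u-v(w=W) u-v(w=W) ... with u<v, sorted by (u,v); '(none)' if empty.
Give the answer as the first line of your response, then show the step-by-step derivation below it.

0-5(w=3) 2-4(w=7) 2-5(w=4) 5-7(w=7)

step 1: add edge 2-4 (w=7); MST = {2-4(w=7)}
step 2: add edge 2-5 (w=4); MST = {2-4(w=7) 2-5(w=4)}
step 3: add edge 0-5 (w=3); MST = {0-5(w=3) 2-4(w=7) 2-5(w=4)}
step 4: add edge 5-7 (w=7); MST = {0-5(w=3) 2-4(w=7) 2-5(w=4) 5-7(w=7)}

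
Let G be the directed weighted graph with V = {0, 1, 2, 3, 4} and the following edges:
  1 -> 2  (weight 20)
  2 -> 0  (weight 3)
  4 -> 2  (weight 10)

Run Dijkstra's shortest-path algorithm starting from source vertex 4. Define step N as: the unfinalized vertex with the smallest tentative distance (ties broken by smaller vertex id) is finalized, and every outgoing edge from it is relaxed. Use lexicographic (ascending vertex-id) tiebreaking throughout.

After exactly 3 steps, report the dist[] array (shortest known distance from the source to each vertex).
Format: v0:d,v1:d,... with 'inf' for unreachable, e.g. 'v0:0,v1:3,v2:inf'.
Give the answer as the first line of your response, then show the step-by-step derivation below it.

v0:13,v1:inf,v2:10,v3:inf,v4:0

step 1: dist = v0:inf,v1:inf,v2:10,v3:inf,v4:0
step 2: dist = v0:13,v1:inf,v2:10,v3:inf,v4:0
step 3: dist = v0:13,v1:inf,v2:10,v3:inf,v4:0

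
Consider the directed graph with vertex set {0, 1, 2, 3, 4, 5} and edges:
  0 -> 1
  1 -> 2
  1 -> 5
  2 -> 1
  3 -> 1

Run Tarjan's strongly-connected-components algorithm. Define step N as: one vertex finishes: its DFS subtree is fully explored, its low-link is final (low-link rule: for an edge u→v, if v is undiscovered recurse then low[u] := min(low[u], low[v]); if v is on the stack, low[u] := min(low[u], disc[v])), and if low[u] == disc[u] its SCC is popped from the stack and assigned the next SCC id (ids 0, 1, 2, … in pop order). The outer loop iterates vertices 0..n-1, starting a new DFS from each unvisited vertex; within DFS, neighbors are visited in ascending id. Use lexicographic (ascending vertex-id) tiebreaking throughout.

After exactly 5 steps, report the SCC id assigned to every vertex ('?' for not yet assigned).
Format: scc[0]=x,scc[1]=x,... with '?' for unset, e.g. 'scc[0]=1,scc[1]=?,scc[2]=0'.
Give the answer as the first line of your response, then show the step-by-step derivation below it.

scc[0]=2,scc[1]=1,scc[2]=1,scc[3]=3,scc[4]=?,scc[5]=0

step 1: low=(low[0]=0,low[1]=1,low[2]=1,low[3]=?,low[4]=?,low[5]=?); scc=(scc[0]=?,scc[1]=?,scc[2]=?,scc[3]=?,scc[4]=?,scc[5]=?)
step 2: low=(low[0]=0,low[1]=1,low[2]=1,low[3]=?,low[4]=?,low[5]=3); scc=(scc[0]=?,scc[1]=?,scc[2]=?,scc[3]=?,scc[4]=?,scc[5]=0)
step 3: low=(low[0]=0,low[1]=1,low[2]=1,low[3]=?,low[4]=?,low[5]=3); scc=(scc[0]=?,scc[1]=1,scc[2]=1,scc[3]=?,scc[4]=?,scc[5]=0)
step 4: low=(low[0]=0,low[1]=1,low[2]=1,low[3]=?,low[4]=?,low[5]=3); scc=(scc[0]=2,scc[1]=1,scc[2]=1,scc[3]=?,scc[4]=?,scc[5]=0)
step 5: low=(low[0]=0,low[1]=1,low[2]=1,low[3]=4,low[4]=?,low[5]=3); scc=(scc[0]=2,scc[1]=1,scc[2]=1,scc[3]=3,scc[4]=?,scc[5]=0)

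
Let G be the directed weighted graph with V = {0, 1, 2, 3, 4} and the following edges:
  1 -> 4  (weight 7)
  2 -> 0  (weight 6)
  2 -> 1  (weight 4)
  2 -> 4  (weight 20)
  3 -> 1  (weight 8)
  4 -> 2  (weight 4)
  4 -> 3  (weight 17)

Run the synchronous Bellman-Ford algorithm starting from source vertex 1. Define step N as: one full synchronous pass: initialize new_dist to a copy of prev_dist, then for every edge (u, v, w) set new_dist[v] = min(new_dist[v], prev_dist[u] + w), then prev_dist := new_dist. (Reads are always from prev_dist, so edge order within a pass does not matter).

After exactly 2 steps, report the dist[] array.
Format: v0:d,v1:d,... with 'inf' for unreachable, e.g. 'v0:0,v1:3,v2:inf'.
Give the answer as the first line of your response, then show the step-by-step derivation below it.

v0:inf,v1:0,v2:11,v3:24,v4:7

step 1: dist = v0:inf,v1:0,v2:inf,v3:inf,v4:7
step 2: dist = v0:inf,v1:0,v2:11,v3:24,v4:7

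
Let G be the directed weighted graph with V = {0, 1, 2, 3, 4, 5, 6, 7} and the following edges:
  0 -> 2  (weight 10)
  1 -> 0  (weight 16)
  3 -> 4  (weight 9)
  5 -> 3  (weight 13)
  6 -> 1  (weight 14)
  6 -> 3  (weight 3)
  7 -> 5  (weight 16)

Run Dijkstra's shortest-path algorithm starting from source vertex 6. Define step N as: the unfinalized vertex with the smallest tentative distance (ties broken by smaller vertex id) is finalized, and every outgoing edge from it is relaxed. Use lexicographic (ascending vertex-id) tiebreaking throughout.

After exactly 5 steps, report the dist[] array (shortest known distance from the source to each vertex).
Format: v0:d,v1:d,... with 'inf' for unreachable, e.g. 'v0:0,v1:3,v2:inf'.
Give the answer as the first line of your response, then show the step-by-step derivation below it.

v0:30,v1:14,v2:40,v3:3,v4:12,v5:inf,v6:0,v7:inf

step 1: dist = v0:inf,v1:14,v2:inf,v3:3,v4:inf,v5:inf,v6:0,v7:inf
step 2: dist = v0:inf,v1:14,v2:inf,v3:3,v4:12,v5:inf,v6:0,v7:inf
step 3: dist = v0:inf,v1:14,v2:inf,v3:3,v4:12,v5:inf,v6:0,v7:inf
step 4: dist = v0:30,v1:14,v2:inf,v3:3,v4:12,v5:inf,v6:0,v7:inf
step 5: dist = v0:30,v1:14,v2:40,v3:3,v4:12,v5:inf,v6:0,v7:inf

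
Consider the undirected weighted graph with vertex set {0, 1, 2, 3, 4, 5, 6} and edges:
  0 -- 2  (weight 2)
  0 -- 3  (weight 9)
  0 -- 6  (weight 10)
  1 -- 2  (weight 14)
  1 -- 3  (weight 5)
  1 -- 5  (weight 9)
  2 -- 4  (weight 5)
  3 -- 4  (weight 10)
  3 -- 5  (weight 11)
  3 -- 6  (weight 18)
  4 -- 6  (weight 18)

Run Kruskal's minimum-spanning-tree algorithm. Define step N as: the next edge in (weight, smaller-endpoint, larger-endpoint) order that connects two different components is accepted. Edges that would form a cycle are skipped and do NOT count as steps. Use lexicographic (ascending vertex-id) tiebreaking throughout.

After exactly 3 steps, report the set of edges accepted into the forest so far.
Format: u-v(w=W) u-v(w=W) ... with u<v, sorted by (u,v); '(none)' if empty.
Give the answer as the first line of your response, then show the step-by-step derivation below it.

0-2(w=2) 1-3(w=5) 2-4(w=5)

step 1: add edge 0-2 (w=2); MST = {0-2(w=2)}
step 2: add edge 1-3 (w=5); MST = {0-2(w=2) 1-3(w=5)}
step 3: add edge 2-4 (w=5); MST = {0-2(w=2) 1-3(w=5) 2-4(w=5)}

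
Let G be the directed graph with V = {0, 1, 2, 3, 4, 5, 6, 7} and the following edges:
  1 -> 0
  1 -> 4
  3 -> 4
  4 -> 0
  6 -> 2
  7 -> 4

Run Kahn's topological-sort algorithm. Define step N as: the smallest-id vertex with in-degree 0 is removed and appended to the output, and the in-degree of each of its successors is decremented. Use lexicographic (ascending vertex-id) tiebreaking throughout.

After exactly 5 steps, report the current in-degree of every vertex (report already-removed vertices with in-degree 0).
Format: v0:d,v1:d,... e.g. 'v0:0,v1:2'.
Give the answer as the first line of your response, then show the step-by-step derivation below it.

v0:1,v1:0,v2:0,v3:0,v4:1,v5:0,v6:0,v7:0

step 1: output 1; order=[1]; indeg=(1,0,1,0,2,0,0,0)
step 2: output 3; order=[1,3]; indeg=(1,0,1,0,1,0,0,0)
step 3: output 5; order=[1,3,5]; indeg=(1,0,1,0,1,0,0,0)
step 4: output 6; order=[1,3,5,6]; indeg=(1,0,0,0,1,0,0,0)
step 5: output 2; order=[1,3,5,6,2]; indeg=(1,0,0,0,1,0,0,0)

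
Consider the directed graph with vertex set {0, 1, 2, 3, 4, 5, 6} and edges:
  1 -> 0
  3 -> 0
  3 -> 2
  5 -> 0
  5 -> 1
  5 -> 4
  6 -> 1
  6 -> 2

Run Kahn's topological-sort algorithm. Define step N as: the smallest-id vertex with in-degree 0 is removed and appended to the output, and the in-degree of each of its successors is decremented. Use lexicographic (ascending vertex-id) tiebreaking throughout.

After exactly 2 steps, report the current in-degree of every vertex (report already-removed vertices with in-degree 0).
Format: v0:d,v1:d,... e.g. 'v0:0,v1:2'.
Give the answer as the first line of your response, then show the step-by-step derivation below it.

v0:1,v1:1,v2:1,v3:0,v4:0,v5:0,v6:0

step 1: output 3; order=[3]; indeg=(2,2,1,0,1,0,0)
step 2: output 5; order=[3,5]; indeg=(1,1,1,0,0,0,0)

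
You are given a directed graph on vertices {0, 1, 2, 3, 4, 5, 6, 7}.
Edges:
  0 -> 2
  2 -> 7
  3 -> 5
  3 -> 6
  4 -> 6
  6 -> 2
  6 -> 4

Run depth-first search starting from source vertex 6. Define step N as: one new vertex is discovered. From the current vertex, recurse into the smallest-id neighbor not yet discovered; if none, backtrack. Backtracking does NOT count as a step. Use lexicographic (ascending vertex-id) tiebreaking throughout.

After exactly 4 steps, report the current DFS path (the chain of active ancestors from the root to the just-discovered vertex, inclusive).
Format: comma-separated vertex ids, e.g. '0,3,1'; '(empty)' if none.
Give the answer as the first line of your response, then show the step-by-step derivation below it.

6,4

step 1: discover 6; path=6; order=6
step 2: discover 2; path=6>2; order=6,2
step 3: discover 7; path=6>2>7; order=6,2,7
step 4: discover 4; path=6>4; order=6,2,7,4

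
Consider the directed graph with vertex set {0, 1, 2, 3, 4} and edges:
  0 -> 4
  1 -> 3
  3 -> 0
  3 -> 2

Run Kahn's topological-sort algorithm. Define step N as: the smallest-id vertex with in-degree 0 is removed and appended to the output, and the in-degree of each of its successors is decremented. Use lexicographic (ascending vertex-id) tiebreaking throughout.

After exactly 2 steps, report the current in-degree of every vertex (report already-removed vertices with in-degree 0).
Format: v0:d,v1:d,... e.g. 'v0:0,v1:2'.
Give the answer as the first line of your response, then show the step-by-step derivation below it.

v0:0,v1:0,v2:0,v3:0,v4:1

step 1: output 1; order=[1]; indeg=(1,0,1,0,1)
step 2: output 3; order=[1,3]; indeg=(0,0,0,0,1)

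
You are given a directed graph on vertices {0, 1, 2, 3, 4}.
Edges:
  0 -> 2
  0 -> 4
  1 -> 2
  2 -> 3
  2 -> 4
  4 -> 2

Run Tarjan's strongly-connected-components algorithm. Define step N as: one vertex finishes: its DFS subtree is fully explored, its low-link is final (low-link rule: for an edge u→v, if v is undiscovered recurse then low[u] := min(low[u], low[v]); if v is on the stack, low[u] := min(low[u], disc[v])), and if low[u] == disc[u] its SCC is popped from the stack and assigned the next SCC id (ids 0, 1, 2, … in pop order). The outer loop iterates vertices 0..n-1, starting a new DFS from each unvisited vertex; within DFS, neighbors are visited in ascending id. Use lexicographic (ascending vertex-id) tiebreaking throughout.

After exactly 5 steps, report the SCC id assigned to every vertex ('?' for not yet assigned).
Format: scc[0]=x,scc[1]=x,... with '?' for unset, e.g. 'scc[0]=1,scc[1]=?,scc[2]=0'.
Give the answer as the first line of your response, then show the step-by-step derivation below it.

scc[0]=2,scc[1]=3,scc[2]=1,scc[3]=0,scc[4]=1

step 1: low=(low[0]=0,low[1]=?,low[2]=1,low[3]=2,low[4]=?); scc=(scc[0]=?,scc[1]=?,scc[2]=?,scc[3]=0,scc[4]=?)
step 2: low=(low[0]=0,low[1]=?,low[2]=1,low[3]=2,low[4]=1); scc=(scc[0]=?,scc[1]=?,scc[2]=?,scc[3]=0,scc[4]=?)
step 3: low=(low[0]=0,low[1]=?,low[2]=1,low[3]=2,low[4]=1); scc=(scc[0]=?,scc[1]=?,scc[2]=1,scc[3]=0,scc[4]=1)
step 4: low=(low[0]=0,low[1]=?,low[2]=1,low[3]=2,low[4]=1); scc=(scc[0]=2,scc[1]=?,scc[2]=1,scc[3]=0,scc[4]=1)
step 5: low=(low[0]=0,low[1]=4,low[2]=1,low[3]=2,low[4]=1); scc=(scc[0]=2,scc[1]=3,scc[2]=1,scc[3]=0,scc[4]=1)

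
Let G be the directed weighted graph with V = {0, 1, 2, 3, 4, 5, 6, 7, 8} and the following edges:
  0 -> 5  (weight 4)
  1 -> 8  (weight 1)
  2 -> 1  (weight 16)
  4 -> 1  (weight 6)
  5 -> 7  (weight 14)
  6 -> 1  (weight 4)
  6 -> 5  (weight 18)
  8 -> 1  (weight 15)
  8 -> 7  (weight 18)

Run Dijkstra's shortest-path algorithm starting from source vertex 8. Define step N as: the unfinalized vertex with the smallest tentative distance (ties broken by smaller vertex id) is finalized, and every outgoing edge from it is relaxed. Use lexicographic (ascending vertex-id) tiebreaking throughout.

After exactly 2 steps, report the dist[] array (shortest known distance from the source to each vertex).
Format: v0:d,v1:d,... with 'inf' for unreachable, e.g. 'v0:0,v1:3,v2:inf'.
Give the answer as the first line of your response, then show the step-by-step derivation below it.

v0:inf,v1:15,v2:inf,v3:inf,v4:inf,v5:inf,v6:inf,v7:18,v8:0

step 1: dist = v0:inf,v1:15,v2:inf,v3:inf,v4:inf,v5:inf,v6:inf,v7:18,v8:0
step 2: dist = v0:inf,v1:15,v2:inf,v3:inf,v4:inf,v5:inf,v6:inf,v7:18,v8:0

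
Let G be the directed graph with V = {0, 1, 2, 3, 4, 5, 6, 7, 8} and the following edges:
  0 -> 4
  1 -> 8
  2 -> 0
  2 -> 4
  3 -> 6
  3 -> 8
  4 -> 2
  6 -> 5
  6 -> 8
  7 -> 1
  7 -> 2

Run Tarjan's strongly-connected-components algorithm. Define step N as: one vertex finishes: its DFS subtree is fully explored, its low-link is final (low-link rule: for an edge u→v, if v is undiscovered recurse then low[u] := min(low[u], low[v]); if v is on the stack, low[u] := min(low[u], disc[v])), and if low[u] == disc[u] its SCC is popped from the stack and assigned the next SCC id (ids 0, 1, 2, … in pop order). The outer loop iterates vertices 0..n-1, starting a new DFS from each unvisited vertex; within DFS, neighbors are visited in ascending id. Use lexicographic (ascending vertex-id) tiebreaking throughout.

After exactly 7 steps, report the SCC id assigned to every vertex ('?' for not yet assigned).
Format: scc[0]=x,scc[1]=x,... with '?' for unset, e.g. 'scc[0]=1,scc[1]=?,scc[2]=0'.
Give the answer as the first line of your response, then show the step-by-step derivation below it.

scc[0]=0,scc[1]=2,scc[2]=0,scc[3]=?,scc[4]=0,scc[5]=3,scc[6]=4,scc[7]=?,scc[8]=1

step 1: low=(low[0]=0,low[1]=?,low[2]=0,low[3]=?,low[4]=1,low[5]=?,low[6]=?,low[7]=?,low[8]=?); scc=(scc[0]=?,scc[1]=?,scc[2]=?,scc[3]=?,scc[4]=?,scc[5]=?,scc[6]=?,scc[7]=?,scc[8]=?)
step 2: low=(low[0]=0,low[1]=?,low[2]=0,low[3]=?,low[4]=0,low[5]=?,low[6]=?,low[7]=?,low[8]=?); scc=(scc[0]=?,scc[1]=?,scc[2]=?,scc[3]=?,scc[4]=?,scc[5]=?,scc[6]=?,scc[7]=?,scc[8]=?)
step 3: low=(low[0]=0,low[1]=?,low[2]=0,low[3]=?,low[4]=0,low[5]=?,low[6]=?,low[7]=?,low[8]=?); scc=(scc[0]=0,scc[1]=?,scc[2]=0,scc[3]=?,scc[4]=0,scc[5]=?,scc[6]=?,scc[7]=?,scc[8]=?)
step 4: low=(low[0]=0,low[1]=3,low[2]=0,low[3]=?,low[4]=0,low[5]=?,low[6]=?,low[7]=?,low[8]=4); scc=(scc[0]=0,scc[1]=?,scc[2]=0,scc[3]=?,scc[4]=0,scc[5]=?,scc[6]=?,scc[7]=?,scc[8]=1)
step 5: low=(low[0]=0,low[1]=3,low[2]=0,low[3]=?,low[4]=0,low[5]=?,low[6]=?,low[7]=?,low[8]=4); scc=(scc[0]=0,scc[1]=2,scc[2]=0,scc[3]=?,scc[4]=0,scc[5]=?,scc[6]=?,scc[7]=?,scc[8]=1)
step 6: low=(low[0]=0,low[1]=3,low[2]=0,low[3]=5,low[4]=0,low[5]=7,low[6]=6,low[7]=?,low[8]=4); scc=(scc[0]=0,scc[1]=2,scc[2]=0,scc[3]=?,scc[4]=0,scc[5]=3,scc[6]=?,scc[7]=?,scc[8]=1)
step 7: low=(low[0]=0,low[1]=3,low[2]=0,low[3]=5,low[4]=0,low[5]=7,low[6]=6,low[7]=?,low[8]=4); scc=(scc[0]=0,scc[1]=2,scc[2]=0,scc[3]=?,scc[4]=0,scc[5]=3,scc[6]=4,scc[7]=?,scc[8]=1)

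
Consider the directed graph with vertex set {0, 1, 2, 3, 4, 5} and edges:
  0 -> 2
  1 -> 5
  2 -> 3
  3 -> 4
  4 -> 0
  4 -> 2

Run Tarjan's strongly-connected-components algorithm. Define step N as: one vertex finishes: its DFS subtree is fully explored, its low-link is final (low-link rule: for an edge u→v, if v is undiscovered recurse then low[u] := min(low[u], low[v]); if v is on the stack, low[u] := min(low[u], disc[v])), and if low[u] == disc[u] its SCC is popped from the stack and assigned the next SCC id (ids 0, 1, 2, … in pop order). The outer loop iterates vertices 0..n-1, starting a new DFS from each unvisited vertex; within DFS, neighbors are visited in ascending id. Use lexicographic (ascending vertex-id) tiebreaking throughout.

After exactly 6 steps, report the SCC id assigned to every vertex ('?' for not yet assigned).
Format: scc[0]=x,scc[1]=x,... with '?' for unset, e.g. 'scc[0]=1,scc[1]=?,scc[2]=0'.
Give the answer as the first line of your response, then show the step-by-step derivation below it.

scc[0]=0,scc[1]=2,scc[2]=0,scc[3]=0,scc[4]=0,scc[5]=1

step 1: low=(low[0]=0,low[1]=?,low[2]=1,low[3]=2,low[4]=0,low[5]=?); scc=(scc[0]=?,scc[1]=?,scc[2]=?,scc[3]=?,scc[4]=?,scc[5]=?)
step 2: low=(low[0]=0,low[1]=?,low[2]=1,low[3]=0,low[4]=0,low[5]=?); scc=(scc[0]=?,scc[1]=?,scc[2]=?,scc[3]=?,scc[4]=?,scc[5]=?)
step 3: low=(low[0]=0,low[1]=?,low[2]=0,low[3]=0,low[4]=0,low[5]=?); scc=(scc[0]=?,scc[1]=?,scc[2]=?,scc[3]=?,scc[4]=?,scc[5]=?)
step 4: low=(low[0]=0,low[1]=?,low[2]=0,low[3]=0,low[4]=0,low[5]=?); scc=(scc[0]=0,scc[1]=?,scc[2]=0,scc[3]=0,scc[4]=0,scc[5]=?)
step 5: low=(low[0]=0,low[1]=4,low[2]=0,low[3]=0,low[4]=0,low[5]=5); scc=(scc[0]=0,scc[1]=?,scc[2]=0,scc[3]=0,scc[4]=0,scc[5]=1)
step 6: low=(low[0]=0,low[1]=4,low[2]=0,low[3]=0,low[4]=0,low[5]=5); scc=(scc[0]=0,scc[1]=2,scc[2]=0,scc[3]=0,scc[4]=0,scc[5]=1)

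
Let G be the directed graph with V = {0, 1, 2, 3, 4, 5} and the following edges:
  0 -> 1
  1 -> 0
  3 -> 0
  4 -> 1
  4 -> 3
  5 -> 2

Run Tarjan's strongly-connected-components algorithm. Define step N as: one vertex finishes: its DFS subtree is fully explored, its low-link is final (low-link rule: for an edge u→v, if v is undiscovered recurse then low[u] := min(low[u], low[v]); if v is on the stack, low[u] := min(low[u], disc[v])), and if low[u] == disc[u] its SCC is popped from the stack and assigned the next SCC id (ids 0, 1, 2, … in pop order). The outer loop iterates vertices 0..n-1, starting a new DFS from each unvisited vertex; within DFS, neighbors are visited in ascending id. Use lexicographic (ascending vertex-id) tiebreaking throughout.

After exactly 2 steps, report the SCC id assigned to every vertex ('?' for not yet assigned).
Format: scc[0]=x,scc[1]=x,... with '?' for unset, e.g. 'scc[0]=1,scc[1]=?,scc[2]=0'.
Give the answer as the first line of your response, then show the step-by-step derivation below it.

scc[0]=0,scc[1]=0,scc[2]=?,scc[3]=?,scc[4]=?,scc[5]=?

step 1: low=(low[0]=0,low[1]=0,low[2]=?,low[3]=?,low[4]=?,low[5]=?); scc=(scc[0]=?,scc[1]=?,scc[2]=?,scc[3]=?,scc[4]=?,scc[5]=?)
step 2: low=(low[0]=0,low[1]=0,low[2]=?,low[3]=?,low[4]=?,low[5]=?); scc=(scc[0]=0,scc[1]=0,scc[2]=?,scc[3]=?,scc[4]=?,scc[5]=?)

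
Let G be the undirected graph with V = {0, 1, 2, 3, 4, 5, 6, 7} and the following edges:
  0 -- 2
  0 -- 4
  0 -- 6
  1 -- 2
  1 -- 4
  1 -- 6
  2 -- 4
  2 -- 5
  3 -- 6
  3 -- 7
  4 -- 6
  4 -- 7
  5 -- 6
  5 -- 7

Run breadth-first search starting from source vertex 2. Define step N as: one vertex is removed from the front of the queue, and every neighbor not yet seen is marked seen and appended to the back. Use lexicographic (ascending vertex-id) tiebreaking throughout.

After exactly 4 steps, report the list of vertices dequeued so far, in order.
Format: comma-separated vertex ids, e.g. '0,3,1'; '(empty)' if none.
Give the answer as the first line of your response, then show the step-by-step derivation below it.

2,0,1,4

step 1: dequeue 2; queue=[0,1,4,5]; order=2
step 2: dequeue 0; queue=[1,4,5,6]; order=2,0
step 3: dequeue 1; queue=[4,5,6]; order=2,0,1
step 4: dequeue 4; queue=[5,6,7]; order=2,0,1,4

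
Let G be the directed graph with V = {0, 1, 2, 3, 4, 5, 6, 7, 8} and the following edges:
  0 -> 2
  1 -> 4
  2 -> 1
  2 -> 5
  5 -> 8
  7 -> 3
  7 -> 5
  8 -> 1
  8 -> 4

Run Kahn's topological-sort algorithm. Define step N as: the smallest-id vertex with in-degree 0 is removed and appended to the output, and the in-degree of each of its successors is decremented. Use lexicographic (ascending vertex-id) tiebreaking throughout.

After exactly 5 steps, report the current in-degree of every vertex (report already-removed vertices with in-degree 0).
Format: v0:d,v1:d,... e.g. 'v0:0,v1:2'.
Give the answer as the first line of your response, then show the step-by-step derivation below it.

v0:0,v1:1,v2:0,v3:0,v4:2,v5:0,v6:0,v7:0,v8:1

step 1: output 0; order=[0]; indeg=(0,2,0,1,2,2,0,0,1)
step 2: output 2; order=[0,2]; indeg=(0,1,0,1,2,1,0,0,1)
step 3: output 6; order=[0,2,6]; indeg=(0,1,0,1,2,1,0,0,1)
step 4: output 7; order=[0,2,6,7]; indeg=(0,1,0,0,2,0,0,0,1)
step 5: output 3; order=[0,2,6,7,3]; indeg=(0,1,0,0,2,0,0,0,1)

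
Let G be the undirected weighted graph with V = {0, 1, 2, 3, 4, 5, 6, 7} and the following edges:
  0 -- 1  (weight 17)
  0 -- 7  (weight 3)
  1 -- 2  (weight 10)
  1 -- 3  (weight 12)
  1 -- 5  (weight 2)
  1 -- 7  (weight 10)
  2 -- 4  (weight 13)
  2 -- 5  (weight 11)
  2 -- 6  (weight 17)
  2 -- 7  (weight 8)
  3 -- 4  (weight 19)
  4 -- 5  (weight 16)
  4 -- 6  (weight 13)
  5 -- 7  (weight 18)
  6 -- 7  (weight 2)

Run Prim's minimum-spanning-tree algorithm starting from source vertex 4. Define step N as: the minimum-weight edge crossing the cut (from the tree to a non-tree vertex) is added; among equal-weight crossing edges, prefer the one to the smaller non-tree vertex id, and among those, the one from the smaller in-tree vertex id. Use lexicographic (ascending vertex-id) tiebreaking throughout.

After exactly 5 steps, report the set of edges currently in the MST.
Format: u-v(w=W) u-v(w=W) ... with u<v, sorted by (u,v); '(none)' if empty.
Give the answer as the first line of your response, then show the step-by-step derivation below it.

0-7(w=3) 1-2(w=10) 2-4(w=13) 2-7(w=8) 6-7(w=2)

step 1: add edge 2-4 (w=13); MST = {2-4(w=13)}
step 2: add edge 2-7 (w=8); MST = {2-4(w=13) 2-7(w=8)}
step 3: add edge 6-7 (w=2); MST = {2-4(w=13) 2-7(w=8) 6-7(w=2)}
step 4: add edge 0-7 (w=3); MST = {0-7(w=3) 2-4(w=13) 2-7(w=8) 6-7(w=2)}
step 5: add edge 1-2 (w=10); MST = {0-7(w=3) 1-2(w=10) 2-4(w=13) 2-7(w=8) 6-7(w=2)}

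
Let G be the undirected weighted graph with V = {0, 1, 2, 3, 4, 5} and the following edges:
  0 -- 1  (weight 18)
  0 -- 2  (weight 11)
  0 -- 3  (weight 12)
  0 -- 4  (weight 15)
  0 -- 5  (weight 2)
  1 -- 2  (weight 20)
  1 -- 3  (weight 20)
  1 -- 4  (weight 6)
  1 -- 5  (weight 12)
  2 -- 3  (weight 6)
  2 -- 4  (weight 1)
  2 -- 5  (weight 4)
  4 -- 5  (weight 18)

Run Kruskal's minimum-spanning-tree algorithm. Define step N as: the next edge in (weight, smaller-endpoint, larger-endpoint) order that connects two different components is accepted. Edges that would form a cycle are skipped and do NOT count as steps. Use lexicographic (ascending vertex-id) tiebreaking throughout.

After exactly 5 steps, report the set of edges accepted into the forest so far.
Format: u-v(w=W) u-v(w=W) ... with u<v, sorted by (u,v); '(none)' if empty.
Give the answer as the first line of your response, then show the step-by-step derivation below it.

0-5(w=2) 1-4(w=6) 2-3(w=6) 2-4(w=1) 2-5(w=4)

step 1: add edge 2-4 (w=1); MST = {2-4(w=1)}
step 2: add edge 0-5 (w=2); MST = {0-5(w=2) 2-4(w=1)}
step 3: add edge 2-5 (w=4); MST = {0-5(w=2) 2-4(w=1) 2-5(w=4)}
step 4: add edge 1-4 (w=6); MST = {0-5(w=2) 1-4(w=6) 2-4(w=1) 2-5(w=4)}
step 5: add edge 2-3 (w=6); MST = {0-5(w=2) 1-4(w=6) 2-3(w=6) 2-4(w=1) 2-5(w=4)}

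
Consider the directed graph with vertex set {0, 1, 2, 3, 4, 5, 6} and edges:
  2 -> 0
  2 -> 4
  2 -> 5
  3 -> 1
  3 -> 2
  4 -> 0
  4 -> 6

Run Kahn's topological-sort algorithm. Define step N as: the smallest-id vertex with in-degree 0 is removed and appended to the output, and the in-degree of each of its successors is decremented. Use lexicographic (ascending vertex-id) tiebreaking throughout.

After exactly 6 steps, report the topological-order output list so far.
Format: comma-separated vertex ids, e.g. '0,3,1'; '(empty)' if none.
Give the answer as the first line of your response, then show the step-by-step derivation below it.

3,1,2,4,0,5

step 1: output 3; order=[3]; indeg=(2,0,0,0,1,1,1)
step 2: output 1; order=[3,1]; indeg=(2,0,0,0,1,1,1)
step 3: output 2; order=[3,1,2]; indeg=(1,0,0,0,0,0,1)
step 4: output 4; order=[3,1,2,4]; indeg=(0,0,0,0,0,0,0)
step 5: output 0; order=[3,1,2,4,0]; indeg=(0,0,0,0,0,0,0)
step 6: output 5; order=[3,1,2,4,0,5]; indeg=(0,0,0,0,0,0,0)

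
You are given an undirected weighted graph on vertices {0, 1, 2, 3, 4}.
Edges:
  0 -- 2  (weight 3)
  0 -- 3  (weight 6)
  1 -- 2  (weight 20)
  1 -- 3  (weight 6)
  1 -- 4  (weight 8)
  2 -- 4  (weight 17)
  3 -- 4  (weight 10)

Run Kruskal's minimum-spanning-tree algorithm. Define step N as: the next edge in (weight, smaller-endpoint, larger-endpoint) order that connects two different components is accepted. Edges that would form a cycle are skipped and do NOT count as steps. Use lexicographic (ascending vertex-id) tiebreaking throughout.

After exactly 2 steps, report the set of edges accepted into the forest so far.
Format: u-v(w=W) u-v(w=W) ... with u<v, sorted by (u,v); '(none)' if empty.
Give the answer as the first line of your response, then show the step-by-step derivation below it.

0-2(w=3) 0-3(w=6)

step 1: add edge 0-2 (w=3); MST = {0-2(w=3)}
step 2: add edge 0-3 (w=6); MST = {0-2(w=3) 0-3(w=6)}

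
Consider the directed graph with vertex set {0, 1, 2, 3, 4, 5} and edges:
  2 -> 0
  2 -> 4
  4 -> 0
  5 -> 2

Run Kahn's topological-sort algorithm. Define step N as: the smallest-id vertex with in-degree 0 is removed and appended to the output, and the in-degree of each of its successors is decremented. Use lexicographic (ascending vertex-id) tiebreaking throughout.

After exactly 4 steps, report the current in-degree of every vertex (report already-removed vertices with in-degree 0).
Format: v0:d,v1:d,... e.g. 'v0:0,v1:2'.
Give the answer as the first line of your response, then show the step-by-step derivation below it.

v0:1,v1:0,v2:0,v3:0,v4:0,v5:0

step 1: output 1; order=[1]; indeg=(2,0,1,0,1,0)
step 2: output 3; order=[1,3]; indeg=(2,0,1,0,1,0)
step 3: output 5; order=[1,3,5]; indeg=(2,0,0,0,1,0)
step 4: output 2; order=[1,3,5,2]; indeg=(1,0,0,0,0,0)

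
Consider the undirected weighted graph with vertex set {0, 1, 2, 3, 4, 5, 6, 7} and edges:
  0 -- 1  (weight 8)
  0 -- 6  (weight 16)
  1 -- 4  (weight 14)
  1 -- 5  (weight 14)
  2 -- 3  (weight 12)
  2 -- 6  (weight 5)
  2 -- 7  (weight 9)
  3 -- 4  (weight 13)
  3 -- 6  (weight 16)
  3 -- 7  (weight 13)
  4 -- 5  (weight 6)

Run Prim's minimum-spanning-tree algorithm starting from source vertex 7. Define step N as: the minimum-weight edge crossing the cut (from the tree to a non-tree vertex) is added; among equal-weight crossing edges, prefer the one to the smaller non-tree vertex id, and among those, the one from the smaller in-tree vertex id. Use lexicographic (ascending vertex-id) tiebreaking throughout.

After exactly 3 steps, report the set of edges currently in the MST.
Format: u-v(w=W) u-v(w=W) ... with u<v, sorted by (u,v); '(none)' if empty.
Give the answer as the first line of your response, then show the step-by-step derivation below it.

2-3(w=12) 2-6(w=5) 2-7(w=9)

step 1: add edge 2-7 (w=9); MST = {2-7(w=9)}
step 2: add edge 2-6 (w=5); MST = {2-6(w=5) 2-7(w=9)}
step 3: add edge 2-3 (w=12); MST = {2-3(w=12) 2-6(w=5) 2-7(w=9)}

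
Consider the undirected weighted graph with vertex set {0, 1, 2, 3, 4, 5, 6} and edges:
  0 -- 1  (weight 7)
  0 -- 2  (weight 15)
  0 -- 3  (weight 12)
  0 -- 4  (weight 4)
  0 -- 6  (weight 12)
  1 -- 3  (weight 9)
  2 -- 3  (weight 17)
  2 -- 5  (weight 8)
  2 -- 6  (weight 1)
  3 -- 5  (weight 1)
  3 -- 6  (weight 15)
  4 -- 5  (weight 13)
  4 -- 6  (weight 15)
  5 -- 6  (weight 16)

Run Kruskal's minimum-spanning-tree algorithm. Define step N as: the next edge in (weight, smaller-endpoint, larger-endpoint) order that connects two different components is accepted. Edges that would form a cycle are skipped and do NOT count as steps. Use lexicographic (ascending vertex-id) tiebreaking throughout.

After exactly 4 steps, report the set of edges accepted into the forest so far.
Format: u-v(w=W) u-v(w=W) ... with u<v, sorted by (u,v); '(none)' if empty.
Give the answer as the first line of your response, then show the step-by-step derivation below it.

0-1(w=7) 0-4(w=4) 2-6(w=1) 3-5(w=1)

step 1: add edge 2-6 (w=1); MST = {2-6(w=1)}
step 2: add edge 3-5 (w=1); MST = {2-6(w=1) 3-5(w=1)}
step 3: add edge 0-4 (w=4); MST = {0-4(w=4) 2-6(w=1) 3-5(w=1)}
step 4: add edge 0-1 (w=7); MST = {0-1(w=7) 0-4(w=4) 2-6(w=1) 3-5(w=1)}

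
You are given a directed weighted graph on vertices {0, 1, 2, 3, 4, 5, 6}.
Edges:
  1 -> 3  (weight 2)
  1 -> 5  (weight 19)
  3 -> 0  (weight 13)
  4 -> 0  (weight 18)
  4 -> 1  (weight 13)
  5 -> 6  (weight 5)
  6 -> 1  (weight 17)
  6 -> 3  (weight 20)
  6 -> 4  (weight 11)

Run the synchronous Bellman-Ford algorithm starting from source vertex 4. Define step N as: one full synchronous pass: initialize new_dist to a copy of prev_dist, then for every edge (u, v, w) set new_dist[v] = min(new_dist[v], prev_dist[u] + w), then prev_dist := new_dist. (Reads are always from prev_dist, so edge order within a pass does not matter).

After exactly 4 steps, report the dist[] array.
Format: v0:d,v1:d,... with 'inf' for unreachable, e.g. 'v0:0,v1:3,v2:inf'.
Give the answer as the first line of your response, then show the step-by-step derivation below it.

v0:18,v1:13,v2:inf,v3:15,v4:0,v5:32,v6:37

step 1: dist = v0:18,v1:13,v2:inf,v3:inf,v4:0,v5:inf,v6:inf
step 2: dist = v0:18,v1:13,v2:inf,v3:15,v4:0,v5:32,v6:inf
step 3: dist = v0:18,v1:13,v2:inf,v3:15,v4:0,v5:32,v6:37
step 4: dist = v0:18,v1:13,v2:inf,v3:15,v4:0,v5:32,v6:37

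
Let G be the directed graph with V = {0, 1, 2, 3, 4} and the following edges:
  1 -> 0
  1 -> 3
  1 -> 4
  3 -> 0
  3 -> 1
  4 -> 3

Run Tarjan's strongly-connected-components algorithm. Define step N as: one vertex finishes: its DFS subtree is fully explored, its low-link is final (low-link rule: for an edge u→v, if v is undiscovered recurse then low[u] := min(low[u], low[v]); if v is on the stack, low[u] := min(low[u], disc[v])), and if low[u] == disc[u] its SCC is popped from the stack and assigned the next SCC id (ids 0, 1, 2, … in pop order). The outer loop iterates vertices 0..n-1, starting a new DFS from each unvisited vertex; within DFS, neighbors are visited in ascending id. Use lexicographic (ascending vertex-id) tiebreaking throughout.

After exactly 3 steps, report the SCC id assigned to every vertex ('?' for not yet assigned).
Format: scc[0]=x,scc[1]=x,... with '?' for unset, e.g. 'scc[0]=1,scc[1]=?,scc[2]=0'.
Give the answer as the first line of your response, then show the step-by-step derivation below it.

scc[0]=0,scc[1]=?,scc[2]=?,scc[3]=?,scc[4]=?

step 1: low=(low[0]=0,low[1]=?,low[2]=?,low[3]=?,low[4]=?); scc=(scc[0]=0,scc[1]=?,scc[2]=?,scc[3]=?,scc[4]=?)
step 2: low=(low[0]=0,low[1]=1,low[2]=?,low[3]=1,low[4]=?); scc=(scc[0]=0,scc[1]=?,scc[2]=?,scc[3]=?,scc[4]=?)
step 3: low=(low[0]=0,low[1]=1,low[2]=?,low[3]=1,low[4]=2); scc=(scc[0]=0,scc[1]=?,scc[2]=?,scc[3]=?,scc[4]=?)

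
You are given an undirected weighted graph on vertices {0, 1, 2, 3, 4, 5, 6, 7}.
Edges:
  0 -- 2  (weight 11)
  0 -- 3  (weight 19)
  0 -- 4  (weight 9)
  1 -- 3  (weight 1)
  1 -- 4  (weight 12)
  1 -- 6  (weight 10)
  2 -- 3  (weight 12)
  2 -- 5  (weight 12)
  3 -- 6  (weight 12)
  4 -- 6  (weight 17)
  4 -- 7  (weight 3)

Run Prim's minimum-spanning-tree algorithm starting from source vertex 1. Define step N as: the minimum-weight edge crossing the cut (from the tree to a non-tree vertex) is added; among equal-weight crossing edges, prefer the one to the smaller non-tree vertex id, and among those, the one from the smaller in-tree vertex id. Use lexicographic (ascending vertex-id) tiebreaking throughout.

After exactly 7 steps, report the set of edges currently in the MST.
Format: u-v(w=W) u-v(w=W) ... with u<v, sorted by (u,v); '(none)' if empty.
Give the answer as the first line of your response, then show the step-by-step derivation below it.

0-2(w=11) 0-4(w=9) 1-3(w=1) 1-6(w=10) 2-3(w=12) 2-5(w=12) 4-7(w=3)

step 1: add edge 1-3 (w=1); MST = {1-3(w=1)}
step 2: add edge 1-6 (w=10); MST = {1-3(w=1) 1-6(w=10)}
step 3: add edge 2-3 (w=12); MST = {1-3(w=1) 1-6(w=10) 2-3(w=12)}
step 4: add edge 0-2 (w=11); MST = {0-2(w=11) 1-3(w=1) 1-6(w=10) 2-3(w=12)}
step 5: add edge 0-4 (w=9); MST = {0-2(w=11) 0-4(w=9) 1-3(w=1) 1-6(w=10) 2-3(w=12)}
step 6: add edge 4-7 (w=3); MST = {0-2(w=11) 0-4(w=9) 1-3(w=1) 1-6(w=10) 2-3(w=12) 4-7(w=3)}
step 7: add edge 2-5 (w=12); MST = {0-2(w=11) 0-4(w=9) 1-3(w=1) 1-6(w=10) 2-3(w=12) 2-5(w=12) 4-7(w=3)}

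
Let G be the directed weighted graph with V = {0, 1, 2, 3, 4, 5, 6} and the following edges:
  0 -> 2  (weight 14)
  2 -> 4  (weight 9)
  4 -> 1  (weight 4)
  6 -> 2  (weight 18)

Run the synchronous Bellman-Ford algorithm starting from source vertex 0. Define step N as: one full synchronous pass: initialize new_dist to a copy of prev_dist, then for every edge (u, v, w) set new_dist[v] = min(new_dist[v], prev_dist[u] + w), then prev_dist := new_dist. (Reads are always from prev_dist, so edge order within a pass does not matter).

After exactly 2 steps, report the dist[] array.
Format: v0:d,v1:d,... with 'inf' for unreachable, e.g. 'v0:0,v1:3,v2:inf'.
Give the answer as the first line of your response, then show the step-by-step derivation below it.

v0:0,v1:inf,v2:14,v3:inf,v4:23,v5:inf,v6:inf

step 1: dist = v0:0,v1:inf,v2:14,v3:inf,v4:inf,v5:inf,v6:inf
step 2: dist = v0:0,v1:inf,v2:14,v3:inf,v4:23,v5:inf,v6:inf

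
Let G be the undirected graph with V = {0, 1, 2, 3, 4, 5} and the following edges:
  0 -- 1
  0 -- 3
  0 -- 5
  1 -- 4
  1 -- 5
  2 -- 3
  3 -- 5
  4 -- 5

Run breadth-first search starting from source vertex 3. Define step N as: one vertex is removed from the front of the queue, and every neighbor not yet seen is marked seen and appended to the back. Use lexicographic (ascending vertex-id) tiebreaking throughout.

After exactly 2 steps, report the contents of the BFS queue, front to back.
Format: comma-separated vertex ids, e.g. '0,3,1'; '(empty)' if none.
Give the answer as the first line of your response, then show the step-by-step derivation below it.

2,5,1

step 1: dequeue 3; queue=[0,2,5]; order=3
step 2: dequeue 0; queue=[2,5,1]; order=3,0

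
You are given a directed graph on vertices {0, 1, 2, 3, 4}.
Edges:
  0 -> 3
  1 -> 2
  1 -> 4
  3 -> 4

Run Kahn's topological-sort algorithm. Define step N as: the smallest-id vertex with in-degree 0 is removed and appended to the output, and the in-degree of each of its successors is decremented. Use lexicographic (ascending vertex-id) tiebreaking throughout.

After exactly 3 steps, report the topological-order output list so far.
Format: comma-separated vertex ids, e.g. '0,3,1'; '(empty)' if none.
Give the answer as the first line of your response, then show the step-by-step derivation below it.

0,1,2

step 1: output 0; order=[0]; indeg=(0,0,1,0,2)
step 2: output 1; order=[0,1]; indeg=(0,0,0,0,1)
step 3: output 2; order=[0,1,2]; indeg=(0,0,0,0,1)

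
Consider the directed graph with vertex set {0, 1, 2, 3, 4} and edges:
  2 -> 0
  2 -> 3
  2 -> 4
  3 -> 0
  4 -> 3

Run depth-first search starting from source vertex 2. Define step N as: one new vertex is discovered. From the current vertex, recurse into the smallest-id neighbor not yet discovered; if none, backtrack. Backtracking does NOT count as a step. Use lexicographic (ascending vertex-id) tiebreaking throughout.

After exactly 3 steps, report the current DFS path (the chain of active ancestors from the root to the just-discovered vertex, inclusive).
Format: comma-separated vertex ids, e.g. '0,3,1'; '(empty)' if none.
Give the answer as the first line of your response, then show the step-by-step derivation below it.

2,3

step 1: discover 2; path=2; order=2
step 2: discover 0; path=2>0; order=2,0
step 3: discover 3; path=2>3; order=2,0,3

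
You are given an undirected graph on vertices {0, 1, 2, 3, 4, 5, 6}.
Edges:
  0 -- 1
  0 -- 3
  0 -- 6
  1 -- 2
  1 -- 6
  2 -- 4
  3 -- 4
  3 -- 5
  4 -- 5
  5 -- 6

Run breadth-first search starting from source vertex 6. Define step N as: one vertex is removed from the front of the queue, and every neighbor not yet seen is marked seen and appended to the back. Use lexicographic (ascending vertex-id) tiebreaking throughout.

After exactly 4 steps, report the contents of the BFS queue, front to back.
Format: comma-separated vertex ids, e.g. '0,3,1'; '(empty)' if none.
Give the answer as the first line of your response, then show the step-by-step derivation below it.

3,2,4

step 1: dequeue 6; queue=[0,1,5]; order=6
step 2: dequeue 0; queue=[1,5,3]; order=6,0
step 3: dequeue 1; queue=[5,3,2]; order=6,0,1
step 4: dequeue 5; queue=[3,2,4]; order=6,0,1,5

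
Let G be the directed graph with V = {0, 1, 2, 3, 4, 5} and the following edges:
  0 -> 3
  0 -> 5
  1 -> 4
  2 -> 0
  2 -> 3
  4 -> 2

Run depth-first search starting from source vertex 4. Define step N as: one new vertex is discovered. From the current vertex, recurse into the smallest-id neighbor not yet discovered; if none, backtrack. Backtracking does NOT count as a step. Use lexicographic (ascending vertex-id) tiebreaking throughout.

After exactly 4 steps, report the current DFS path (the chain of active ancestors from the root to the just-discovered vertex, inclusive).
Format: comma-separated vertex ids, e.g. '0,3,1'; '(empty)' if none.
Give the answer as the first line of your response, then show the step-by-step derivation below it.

4,2,0,3

step 1: discover 4; path=4; order=4
step 2: discover 2; path=4>2; order=4,2
step 3: discover 0; path=4>2>0; order=4,2,0
step 4: discover 3; path=4>2>0>3; order=4,2,0,3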